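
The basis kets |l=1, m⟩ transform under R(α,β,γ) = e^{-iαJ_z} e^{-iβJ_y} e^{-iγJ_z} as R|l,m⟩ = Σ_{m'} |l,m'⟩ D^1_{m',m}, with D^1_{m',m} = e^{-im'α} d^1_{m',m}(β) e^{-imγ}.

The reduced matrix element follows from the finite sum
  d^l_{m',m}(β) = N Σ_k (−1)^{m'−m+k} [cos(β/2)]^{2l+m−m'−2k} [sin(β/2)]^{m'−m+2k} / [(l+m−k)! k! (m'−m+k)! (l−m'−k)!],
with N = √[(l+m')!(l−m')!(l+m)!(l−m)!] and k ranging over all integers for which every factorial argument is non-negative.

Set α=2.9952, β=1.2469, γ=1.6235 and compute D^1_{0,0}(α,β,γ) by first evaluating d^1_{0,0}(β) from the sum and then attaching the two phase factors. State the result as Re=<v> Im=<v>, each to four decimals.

D^1_{0,0}(2.9952,1.2469,1.6235) = e^{-i·0·2.9952}·d^1_{0,0}(1.2469)·e^{-i·0·1.6235}. Compute d first:
c=cos(1.246900/2)=0.811869, s=sin(1.246900/2)=0.583840; N=√[1·1·1·1]=1.000000
k∈{0,1} keeps every argument non-negative
  k=0: (−1)^0·1.0000/(1)·0.8119^2·0.5838^0 = +0.659131
  k=1: (−1)^1·1.0000/(1)·0.8119^0·0.5838^2 = -0.340869
d^1_{0,0}(1.2469) = +0.659131 -0.340869 = +0.318263
D = (+1.000000+0.000000i)·(+0.318263)·(+1.000000+0.000000i) = +0.318263+0.000000i

Re=0.3183 Im=0.0000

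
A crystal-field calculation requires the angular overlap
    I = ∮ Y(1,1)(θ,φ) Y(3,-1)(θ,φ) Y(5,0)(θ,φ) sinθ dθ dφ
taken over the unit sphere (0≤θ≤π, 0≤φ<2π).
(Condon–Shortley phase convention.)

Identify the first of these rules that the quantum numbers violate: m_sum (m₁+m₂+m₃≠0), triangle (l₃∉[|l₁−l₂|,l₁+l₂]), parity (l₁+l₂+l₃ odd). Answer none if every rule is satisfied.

Σmᵢ = 0  ✓
l₃∈[|l₁−l₂|,l₁+l₂]=[2,4] required, l₃=5 fails  ✗
Σlᵢ = 9 ⇒ odd

triangle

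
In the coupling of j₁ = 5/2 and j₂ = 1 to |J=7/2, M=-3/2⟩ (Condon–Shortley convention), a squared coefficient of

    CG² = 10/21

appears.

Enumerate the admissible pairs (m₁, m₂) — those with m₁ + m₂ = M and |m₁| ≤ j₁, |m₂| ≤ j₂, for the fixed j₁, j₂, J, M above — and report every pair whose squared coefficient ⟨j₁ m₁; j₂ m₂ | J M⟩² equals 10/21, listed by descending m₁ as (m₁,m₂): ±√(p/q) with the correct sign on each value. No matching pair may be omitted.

Admissible pairs with m₁+m₂ = M = -3/2: (-5/2,1), (-3/2,0), (-1/2,-1)
  (m₁,m₂)=(-1/2,-1): CG² = 10/21, CG = +√(10/21)   ← matches the target
  (m₁,m₂)=(-3/2,0): CG² = 10/21, CG = +√(10/21)   ← matches the target
  (m₁,m₂)=(-5/2,1): CG² = 1/21, CG = +√(1/21)
Pairs with CG² = 10/21: (-1/2,-1): +√(10/21); (-3/2,0): +√(10/21)

(-1/2,-1): +√(10/21); (-3/2,0): +√(10/21)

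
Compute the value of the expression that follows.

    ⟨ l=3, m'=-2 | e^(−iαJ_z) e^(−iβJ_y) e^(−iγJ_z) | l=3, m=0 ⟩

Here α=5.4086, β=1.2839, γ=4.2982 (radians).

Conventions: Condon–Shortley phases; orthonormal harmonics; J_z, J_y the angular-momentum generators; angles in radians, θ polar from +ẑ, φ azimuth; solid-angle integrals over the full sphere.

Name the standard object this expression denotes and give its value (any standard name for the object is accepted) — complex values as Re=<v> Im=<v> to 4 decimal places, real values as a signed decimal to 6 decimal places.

This is a Wigner D-matrix element — the rotation-matrix element ⟨l m'| R(α,β,γ) |l m⟩ in the angular-momentum basis.
Split into d^3_{-2,0}(β=1.2839) × two z-phases.
c=cos(1.283900/2)=0.800930, s=sin(1.283900/2)=0.598758; N=√[1·120·6·6]=65.726707
k∈{2,3} keeps every argument non-negative
  k=2: (−1)^0·65.7267/(12)·0.8009^4·0.5988^2 = +0.808056
  k=3: (−1)^1·65.7267/(12)·0.8009^2·0.5988^4 = -0.451602
d^3_{-2,0}(1.2839) = +0.808056 -0.451602 = +0.356454
D = (-0.177430-0.984133i)·(+0.356454)·(+1.000000+0.000000i) = -0.063246-0.350798i

Wigner D-matrix element, Re=-0.0632 Im=-0.3508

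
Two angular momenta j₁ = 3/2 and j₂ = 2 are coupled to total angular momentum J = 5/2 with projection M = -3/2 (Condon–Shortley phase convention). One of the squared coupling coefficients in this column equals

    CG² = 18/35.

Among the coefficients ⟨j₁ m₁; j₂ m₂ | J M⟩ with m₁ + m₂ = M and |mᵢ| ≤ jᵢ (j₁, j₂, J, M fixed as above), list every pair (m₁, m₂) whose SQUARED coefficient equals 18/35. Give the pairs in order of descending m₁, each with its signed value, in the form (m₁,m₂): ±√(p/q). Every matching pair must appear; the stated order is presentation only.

(-3/2,0): −√(18/35)

Admissible pairs with m₁+m₂ = M = -3/2: (-3/2,0), (-1/2,-1), (1/2,-2)
  (m₁,m₂)=(1/2,-2): CG² = 16/35, CG = +√(16/35)
  (m₁,m₂)=(-1/2,-1): CG² = 1/35, CG = +√(1/35)
  (m₁,m₂)=(-3/2,0): CG² = 18/35, CG = −√(18/35)   ← matches the target
Pairs with CG² = 18/35: (-3/2,0): −√(18/35)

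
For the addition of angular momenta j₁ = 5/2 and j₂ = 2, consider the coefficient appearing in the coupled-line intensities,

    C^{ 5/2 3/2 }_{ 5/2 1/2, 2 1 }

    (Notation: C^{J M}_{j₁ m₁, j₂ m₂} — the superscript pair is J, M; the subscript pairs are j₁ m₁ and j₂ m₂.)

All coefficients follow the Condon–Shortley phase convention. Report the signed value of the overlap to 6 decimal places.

triangle: 2!·3!·2!/8! = 24/40320
(j±m)!: 3!·2!·3!·1!·4!·1! = 1728
prefactor² = (2J+1)·Δ·N² = 216/35
  k=1: −1/(1!·1!·1!·2!·2!·0!) = -1/4
  k=2: +1/(2!·0!·0!·1!·3!·1!) = 1/12
Σ = -1/6  ⇒  CG² = 216/35·(-1/6)² = 6/35
CG = −√(6/35) = -0.414039

−√(6/35) ≈ -0.414039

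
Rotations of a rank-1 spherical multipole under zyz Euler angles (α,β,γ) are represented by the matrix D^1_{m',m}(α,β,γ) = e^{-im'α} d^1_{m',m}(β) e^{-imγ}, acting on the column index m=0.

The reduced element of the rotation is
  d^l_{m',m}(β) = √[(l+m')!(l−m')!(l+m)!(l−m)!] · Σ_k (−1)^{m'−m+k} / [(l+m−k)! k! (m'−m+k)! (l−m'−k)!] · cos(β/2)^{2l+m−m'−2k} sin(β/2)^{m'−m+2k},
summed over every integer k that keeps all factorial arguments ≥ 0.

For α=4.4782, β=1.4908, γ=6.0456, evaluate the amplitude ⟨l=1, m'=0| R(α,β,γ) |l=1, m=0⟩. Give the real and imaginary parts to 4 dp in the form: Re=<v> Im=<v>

Re=0.0799 Im=0.0000

First d^1_{0,0}(β=1.4908), then the phase factors e^{-i(0)α} and e^{-i(0)γ}:
With c≡cos(β/2)=0.734817 and s≡sin(β/2)=0.678266, N=[1·1·1·1]^{1/2}=1.000000
The bounds max(0,m−m')=0 and min(l+m,l−m')=1 give 2 terms
  k=0: (−1)^0·1.0000/(1)·0.7348^2·0.6783^0 = +0.539956
  k=1: (−1)^1·1.0000/(1)·0.7348^0·0.6783^2 = -0.460044
d^1_{0,0}(1.4908) = +0.539956 -0.460044 = +0.079911
Attach z-rotation phases: D = e^{-i(0)(4.4782)}·(+0.079911)·e^{-i(0)(6.0456)} = +0.079911+0.000000i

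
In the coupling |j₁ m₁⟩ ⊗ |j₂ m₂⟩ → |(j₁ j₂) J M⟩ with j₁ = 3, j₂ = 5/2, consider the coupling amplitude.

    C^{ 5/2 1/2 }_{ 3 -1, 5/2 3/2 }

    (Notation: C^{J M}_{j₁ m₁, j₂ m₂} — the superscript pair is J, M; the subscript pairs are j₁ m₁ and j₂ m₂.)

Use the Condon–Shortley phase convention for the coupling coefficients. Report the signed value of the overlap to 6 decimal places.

j₁+j₂−J=3  J+j₁−j₂=3  J−j₁+j₂=2  j₁+j₂+J+1=9
(j₁±m₁, j₂±m₂, J±M) = (2,4,4,1,3,2)
P² = 576/35
sum k=2..3:
  [2] +1/8 = 1/8
  [3] −1/12 = -1/12
S = 1/24
C² = P²·S² = 1/35 ; C = +0.169031

+√(1/35) = +0.169031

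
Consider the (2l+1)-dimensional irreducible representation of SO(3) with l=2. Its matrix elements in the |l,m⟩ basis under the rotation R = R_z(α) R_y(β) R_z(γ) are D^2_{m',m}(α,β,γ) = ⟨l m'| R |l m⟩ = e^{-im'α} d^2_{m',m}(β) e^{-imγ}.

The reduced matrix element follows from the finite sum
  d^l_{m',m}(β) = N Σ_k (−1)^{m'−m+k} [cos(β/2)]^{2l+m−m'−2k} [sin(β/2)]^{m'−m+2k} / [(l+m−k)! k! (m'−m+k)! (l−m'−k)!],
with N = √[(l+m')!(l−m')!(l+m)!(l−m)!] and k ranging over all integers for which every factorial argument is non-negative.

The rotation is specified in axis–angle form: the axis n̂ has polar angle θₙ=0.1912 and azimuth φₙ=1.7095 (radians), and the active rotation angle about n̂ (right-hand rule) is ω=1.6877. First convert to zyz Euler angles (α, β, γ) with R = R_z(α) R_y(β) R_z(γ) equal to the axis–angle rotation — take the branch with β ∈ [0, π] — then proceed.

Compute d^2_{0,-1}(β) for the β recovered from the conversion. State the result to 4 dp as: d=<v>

d=-0.3304

Axis–angle → zyz. n̂ = (sinθₙcosφₙ, sinθₙsinφₙ, cosθₙ) = (-0.026274, +0.188212, +0.981777), ω = 1.6877.
R = I cosω + sinω [n̂]ₓ + (1−cosω) n̂n̂ᵀ gives
  R = [-0.115867, -0.980598, +0.158123; +0.969554, -0.077082, +0.232430; -0.215732, +0.180240, +0.959674]
β = atan2(√(R₁₃²+R₂₃²), R₃₃) = 0.284957; α = atan2(R₂₃, R₁₃) mod 2π = 0.973412; γ = atan2(R₃₂, −R₃₁) mod 2π = 0.696004
d^2_{0,-1}(β=0.2850) via the finite sum:
With c≡cos(β/2)=0.989867 and s≡sin(β/2)=0.141997, N=[2·2·1·6]^{1/2}=4.898979
k: max(0,(-1)−(0))=0 … min(2+(-1),2−(0))=1
  k=0: (−1)^1·4.8990/(2)·0.9899^3·0.1420^1 = -0.337354
  k=1: (−1)^2·4.8990/(2)·0.9899^1·0.1420^3 = +0.006942
d^2_{0,-1}(0.2850) = -0.337354 +0.006942 = -0.330412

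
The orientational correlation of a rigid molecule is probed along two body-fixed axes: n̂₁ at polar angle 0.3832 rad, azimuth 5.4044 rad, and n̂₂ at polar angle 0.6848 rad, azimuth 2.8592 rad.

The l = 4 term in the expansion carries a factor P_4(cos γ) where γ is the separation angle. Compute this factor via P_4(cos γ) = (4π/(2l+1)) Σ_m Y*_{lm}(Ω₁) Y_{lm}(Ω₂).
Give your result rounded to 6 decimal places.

-0.322984

Summing Y*_{l m}(θ₁,φ₁)·Y_{l m}(θ₂,φ₂) over m ∈ [−4, 4]; prefactor 4π/(2·4+1) = 1.396263:
  m=-4: Y*=(-0.008052, 0.003156)  Y=(0.030249, 0.064049)  product (-0.000446, -0.000420)
  m=-3: Y*=(-0.053096, -0.029369)  Y=(-0.162435, -0.183856)  product (0.003225, 0.014533)
  m=-2: Y*=(-0.043605, -0.230740)  Y=(0.361702, 0.229188)  product (0.037111, -0.093453)
  m=-1: Y*=(0.316287, -0.381656)  Y=(-0.266987, -0.077465)  product (-0.114010, 0.077396)
  m=+0: Y*=(0.327113, -0.000000)  Y=(-0.253986, 0.000000)  product (-0.083082, 0.000000)
  m=+1: Y*=(-0.316287, -0.381656)  Y=(0.266987, -0.077465)  product (-0.114010, -0.077396)
  m=+2: Y*=(-0.043605, 0.230740)  Y=(0.361702, -0.229188)  product (0.037111, 0.093453)
  m=+3: Y*=(0.053096, -0.029369)  Y=(0.162435, -0.183856)  product (0.003225, -0.014533)
  m=+4: Y*=(-0.008052, -0.003156)  Y=(0.030249, -0.064049)  product (-0.000446, 0.000420)
Accumulated sum (-0.231320, 0.000000); after 4π/(2l+1) scaling, (-0.322984, 0.000000) ⇒ P_4 = -0.322984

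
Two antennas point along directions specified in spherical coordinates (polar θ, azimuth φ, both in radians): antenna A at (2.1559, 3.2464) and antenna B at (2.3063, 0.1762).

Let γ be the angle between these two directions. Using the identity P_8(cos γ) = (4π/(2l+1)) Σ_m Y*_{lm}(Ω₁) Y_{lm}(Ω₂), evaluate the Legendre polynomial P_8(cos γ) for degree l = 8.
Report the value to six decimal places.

-0.144143

Summing Y*_{l m}(θ₁,φ₁)·Y_{l m}(θ₂,φ₂) over m ∈ [−8, 8]; prefactor 4π/(2·8+1) = 0.739198:
  term(m=-8) = (0.004765, -0.003062)   from Y*(Ω₁)=(0.080395, 0.089414), Y(Ω₂)=(0.007560, -0.046490)
  term(m=-7) = (-0.047678, 0.026031)   from Y*(Ω₁)=(0.236663, 0.213355), Y(Ω₂)=(-0.056434, 0.160869)
  term(m=-6) = (0.147898, -0.067535)   from Y*(Ω₁)=(0.365333, 0.265724), Y(Ω₂)=(0.176827, -0.313474)
  term(m=-5) = (-0.122493, 0.045683)   from Y*(Ω₁)=(0.246632, 0.142537), Y(Ω₂)=(-0.292064, 0.354020)
  term(m=-4) = (-0.034952, 0.010262)   from Y*(Ω₁)=(-0.131799, -0.058736), Y(Ω₂)=(0.192301, -0.163557)
  term(m=-3) = (-0.068037, 0.014799)   from Y*(Ω₁)=(-0.346076, -0.112547), Y(Ω₂)=(0.165215, -0.096492)
  term(m=-2) = (0.014767, -0.002123)   from Y*(Ω₁)=(-0.039592, -0.008423), Y(Ω₂)=(-0.345916, 0.127211)
  term(m=-1) = (-0.008945, 0.000640)   from Y*(Ω₁)=(0.338677, 0.035626), Y(Ω₂)=(-0.025927, 0.004616)
  term(m=+0) = (0.034352, 0.000000)   from Y*(Ω₁)=(0.093088, -0.000000), Y(Ω₂)=(0.369027, 0.000000)
  term(m=+1) = (-0.008945, -0.000640)   from Y*(Ω₁)=(-0.338677, 0.035626), Y(Ω₂)=(0.025927, 0.004616)
  term(m=+2) = (0.014767, 0.002123)   from Y*(Ω₁)=(-0.039592, 0.008423), Y(Ω₂)=(-0.345916, -0.127211)
  term(m=+3) = (-0.068037, -0.014799)   from Y*(Ω₁)=(0.346076, -0.112547), Y(Ω₂)=(-0.165215, -0.096492)
  term(m=+4) = (-0.034952, -0.010262)   from Y*(Ω₁)=(-0.131799, 0.058736), Y(Ω₂)=(0.192301, 0.163557)
  term(m=+5) = (-0.122493, -0.045683)   from Y*(Ω₁)=(-0.246632, 0.142537), Y(Ω₂)=(0.292064, 0.354020)
  term(m=+6) = (0.147898, 0.067535)   from Y*(Ω₁)=(0.365333, -0.265724), Y(Ω₂)=(0.176827, 0.313474)
  term(m=+7) = (-0.047678, -0.026031)   from Y*(Ω₁)=(-0.236663, 0.213355), Y(Ω₂)=(0.056434, 0.160869)
  term(m=+8) = (0.004765, 0.003062)   from Y*(Ω₁)=(0.080395, -0.089414), Y(Ω₂)=(0.007560, 0.046490)
Total Σ_m = (-0.195000, -0.000000). Multiply by 0.739198: (-0.144143, -0.000000). P_8(cos γ) = -0.144143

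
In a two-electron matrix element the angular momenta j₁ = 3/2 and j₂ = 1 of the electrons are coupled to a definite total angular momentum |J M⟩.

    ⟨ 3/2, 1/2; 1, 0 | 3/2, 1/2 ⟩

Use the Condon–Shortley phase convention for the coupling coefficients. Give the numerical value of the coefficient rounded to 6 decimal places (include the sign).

+√(1/15) = +0.258199

j₁+j₂−J=1  J+j₁−j₂=2  J−j₁+j₂=1  j₁+j₂+J+1=5
(j₁±m₁, j₂±m₂, J±M) = (2,1,1,1,2,1)
P² = 4/15
sum k=0..1:
  [0] +1/1 = 1
  [1] −1/2 = -1/2
S = 1/2
C² = P²·S² = 1/15 ; C = +0.258199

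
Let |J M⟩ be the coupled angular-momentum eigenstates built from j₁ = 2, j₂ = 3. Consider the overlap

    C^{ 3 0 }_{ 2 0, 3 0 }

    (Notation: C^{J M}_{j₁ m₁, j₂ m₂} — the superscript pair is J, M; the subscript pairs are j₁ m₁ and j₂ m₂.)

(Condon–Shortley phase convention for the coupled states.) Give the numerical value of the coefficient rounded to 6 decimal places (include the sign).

−√(4/15) ≈ -0.516398

√[7·2!2!4!/9! · 2!2!3!3!3!3!] = √(48/5)
  +(−1)^0/∏(0,2,2,3,0,1)! = 1/24  (running 1/24)
  +(−1)^1/∏(1,1,1,2,1,2)! = -1/4  (running -5/24)
  +(−1)^2/∏(2,0,0,1,2,3)! = 1/24  (running -1/6)
⟨..|..⟩ = √(48/5)·(-1/6) = -0.516398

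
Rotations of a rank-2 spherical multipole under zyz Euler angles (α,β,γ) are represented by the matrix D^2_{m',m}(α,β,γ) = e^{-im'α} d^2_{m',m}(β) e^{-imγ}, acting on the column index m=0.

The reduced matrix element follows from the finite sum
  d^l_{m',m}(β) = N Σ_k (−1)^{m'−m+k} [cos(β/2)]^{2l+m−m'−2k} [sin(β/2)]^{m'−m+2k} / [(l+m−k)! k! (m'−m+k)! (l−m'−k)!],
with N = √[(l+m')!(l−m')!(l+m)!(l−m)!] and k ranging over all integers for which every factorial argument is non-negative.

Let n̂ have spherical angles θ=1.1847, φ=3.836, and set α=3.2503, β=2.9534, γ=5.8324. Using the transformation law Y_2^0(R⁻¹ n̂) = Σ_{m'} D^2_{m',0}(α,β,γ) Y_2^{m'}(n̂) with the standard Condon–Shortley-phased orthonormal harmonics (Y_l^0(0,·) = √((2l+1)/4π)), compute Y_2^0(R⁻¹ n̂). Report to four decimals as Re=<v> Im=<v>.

Need the full column D^2_{m',0} for m'=−2..2 at α=3.2503, β=2.9534, γ=5.8324.
cos(β/2)=0.093958, sin(β/2)=0.995576
d^2_{-2,0}: single k=2 term ⇒ +0.021433;  D = +0.020929+0.004623i
d^2_{-1,0}: k∈[1..2] ⇒ +0.002023 -0.227107 = -0.225084;  D = +0.223756+0.024420i
d^2_{0,0}: k∈[0..2] ⇒ +0.000078 -0.035000 +0.982422 = +0.947499;  D = +0.947499+0.000000i
d^2_{1,0}: k∈[0..1] ⇒ -0.002023 +0.227107 = +0.225084;  D = -0.223756+0.024420i
d^2_{2,0}: single k=0 term ⇒ +0.021433;  D = +0.020929-0.004623i
Y_2^{m'}(θ=1.1847,φ=3.836) and Σ D·Y over m':
  (+0.0209+0.0046i)·(+0.0600-0.3260i)  (+0.2238+0.0244i)·(-0.2071+0.1725i)  (+0.9475+0.0000i)·(-0.1812+0.0000i)  (-0.2238+0.0244i)·(+0.2071+0.1725i)  (+0.0209-0.0046i)·(+0.0600+0.3260i)
Y_2^0(R⁻¹ n̂) = -0.267278-0.000000i

Re=-0.2673 Im=0.0000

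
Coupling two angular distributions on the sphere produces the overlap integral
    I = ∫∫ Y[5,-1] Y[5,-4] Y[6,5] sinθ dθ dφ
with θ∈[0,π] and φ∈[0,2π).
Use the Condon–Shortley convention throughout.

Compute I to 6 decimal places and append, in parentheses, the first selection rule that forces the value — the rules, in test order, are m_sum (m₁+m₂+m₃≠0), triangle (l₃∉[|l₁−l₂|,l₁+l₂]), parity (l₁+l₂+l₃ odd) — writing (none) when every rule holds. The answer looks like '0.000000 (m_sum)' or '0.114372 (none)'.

Checks pass: Σm=0; 16 even; l₃=6∈[0,10].
(2·5+1)(2·5+1)(2·6+1) = 1573
Δ: 4! 6! 6! / 17! → 1/28588560
sum: t=0:+1/345600 t=1:−1/13824 t=2:+1/5184 t=3:−1/13824 t=4:+1/345600 = 7/129600
3j²(5 5 6; 0 0 0) = Δ·Π!·Σ² = 80/7293  (sign +1)
sum: t=0:+1/2073600 t=1:−1/518400 = -1/691200
3j²(5 5 6; -1 -4 5) = Δ·Π!·Σ² = 81/4420  (sign +1)
combine: 4πI² = 1573·80/7293·81/4420 = 1188/3757
take √, sign +1: I = 0.15862904
No selection rule forces the value: the integral is nonzero (none).

0.158629 (none)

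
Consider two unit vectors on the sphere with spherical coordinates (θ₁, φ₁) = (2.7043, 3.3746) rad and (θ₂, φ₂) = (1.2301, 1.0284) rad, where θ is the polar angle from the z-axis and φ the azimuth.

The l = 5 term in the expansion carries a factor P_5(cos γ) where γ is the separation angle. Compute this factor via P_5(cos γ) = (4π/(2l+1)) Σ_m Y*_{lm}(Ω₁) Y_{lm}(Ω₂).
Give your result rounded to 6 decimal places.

0.108112

Expand P_5 via completeness: Σ_{m} conj(Y_{5,m}) at Ω₁ times Y_{5,m} at Ω₂ —
  [-5]  conj(Y_{5,-5})(Ω₁) = -0.00250 - 0.00581j ; Y_{5,-5}(Ω₂) = 0.14379 + 0.31385j ; Δ = 0.00146 - 0.00162j
  [-4]  conj(Y_{5,-4})(Ω₁) = -0.02550 - 0.03433j ; Y_{5,-4}(Ω₂) = -0.21814 + 0.31969j ; Δ = 0.01654 - 0.00066j
  [-3]  conj(Y_{5,-3})(Ω₁) = -0.12843 - 0.10796j ; Y_{5,-3}(Ω₂) = -0.00141 - 0.00008j ; Δ = 0.00017 + 0.00016j
  [-2]  conj(Y_{5,-2})(Ω₁) = -0.35962 - 0.18088j ; Y_{5,-2}(Ω₂) = 0.15627 + 0.29582j ; Δ = -0.00269 - 0.13465j
  [-1]  conj(Y_{5,-1})(Ω₁) = -0.48220 - 0.11443j ; Y_{5,-1}(Ω₂) = -0.04696 + 0.07791j ; Δ = 0.03156 - 0.03219j
  [+0]  conj(Y_{5,0})(Ω₁) = 0.00179 + 0.00000j ; Y_{5,0}(Ω₂) = 0.31144 + 0.00000j ; Δ = 0.00056 + 0.00000j
  [+1]  conj(Y_{5,1})(Ω₁) = 0.48220 - 0.11443j ; Y_{5,1}(Ω₂) = 0.04696 + 0.07791j ; Δ = 0.03156 + 0.03219j
  [+2]  conj(Y_{5,2})(Ω₁) = -0.35962 + 0.18088j ; Y_{5,2}(Ω₂) = 0.15627 - 0.29582j ; Δ = -0.00269 + 0.13465j
  [+3]  conj(Y_{5,3})(Ω₁) = 0.12843 - 0.10796j ; Y_{5,3}(Ω₂) = 0.00141 - 0.00008j ; Δ = 0.00017 - 0.00016j
  [+4]  conj(Y_{5,4})(Ω₁) = -0.02550 + 0.03433j ; Y_{5,4}(Ω₂) = -0.21814 - 0.31969j ; Δ = 0.01654 + 0.00066j
  [+5]  conj(Y_{5,5})(Ω₁) = 0.00250 - 0.00581j ; Y_{5,5}(Ω₂) = -0.14379 + 0.31385j ; Δ = 0.00146 + 0.00162j
Total Σ_m = 0.09464 + 0.00000j. Multiply by 1.142397: 0.10811 + 0.00000j. P_5(cos γ) = 0.108112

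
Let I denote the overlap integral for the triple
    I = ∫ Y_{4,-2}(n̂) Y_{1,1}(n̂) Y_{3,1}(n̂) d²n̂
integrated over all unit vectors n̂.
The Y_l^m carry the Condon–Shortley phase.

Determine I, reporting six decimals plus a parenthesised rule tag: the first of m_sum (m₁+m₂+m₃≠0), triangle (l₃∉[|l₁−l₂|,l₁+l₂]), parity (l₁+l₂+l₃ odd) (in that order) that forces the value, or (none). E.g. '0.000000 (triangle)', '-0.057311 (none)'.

Checks pass: Σm=0; 8 even; l₃=3∈[3,5].
(2·4+1)(2·1+1)(2·3+1) = 189
Δ: 2! 6! 0! / 9! → 1/252
sum: t=1:−1/36 = -1/36
3j²(4 1 3; 0 0 0) = Δ·Π!·Σ² = 4/63  (sign +1)
sum: t=2:+1/96 = 1/96
3j²(4 1 3; -2 1 1) = Δ·Π!·Σ² = 5/84  (sign +1)
combine: 4πI² = 189·4/63·5/84 = 5/7
take √, sign +1: I = 0.23841361
No selection rule forces the value: the integral is nonzero (none).

0.238414 (none)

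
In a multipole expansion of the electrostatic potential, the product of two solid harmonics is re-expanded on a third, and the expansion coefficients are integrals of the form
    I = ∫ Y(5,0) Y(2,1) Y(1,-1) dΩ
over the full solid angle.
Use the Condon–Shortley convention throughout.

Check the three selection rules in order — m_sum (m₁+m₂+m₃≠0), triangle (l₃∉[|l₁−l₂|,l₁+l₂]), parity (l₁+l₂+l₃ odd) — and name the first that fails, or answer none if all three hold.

triangle

m₁+m₂+m₃ = 0 + 1 − 1 = 0  ✓
triangle: need |l₁−l₂| ≤ l₃ ≤ l₁+l₂ = [3,7]; l₃=1 is outside  ✗
parity: l₁+l₂+l₃ = 8 is even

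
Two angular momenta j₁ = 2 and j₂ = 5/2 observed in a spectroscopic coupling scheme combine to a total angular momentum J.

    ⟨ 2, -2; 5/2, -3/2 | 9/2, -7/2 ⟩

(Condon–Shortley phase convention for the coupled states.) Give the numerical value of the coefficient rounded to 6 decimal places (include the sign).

j₁+j₂−J=0  J+j₁−j₂=4  J−j₁+j₂=5  j₁+j₂+J+1=10
(j₁±m₁, j₂±m₂, J±M) = (0,4,1,4,1,8)
P² = 184320
sum k=0..0:
  [0] +1/576 = 1/576
S = 1/576
C² = P²·S² = 5/9 ; C = +0.745356

+√(5/9) ≈ +0.745356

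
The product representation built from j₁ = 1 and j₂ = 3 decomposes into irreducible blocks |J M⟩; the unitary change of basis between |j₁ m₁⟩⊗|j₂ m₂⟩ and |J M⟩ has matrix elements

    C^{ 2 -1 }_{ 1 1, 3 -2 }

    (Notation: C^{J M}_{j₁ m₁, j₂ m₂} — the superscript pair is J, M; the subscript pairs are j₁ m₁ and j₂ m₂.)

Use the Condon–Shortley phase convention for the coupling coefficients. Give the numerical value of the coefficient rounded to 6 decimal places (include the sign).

√[5·2!0!4!/7! · 2!0!1!5!1!3!] = √(480/7)
  +(−1)^0/∏(0,2,0,1,0,3)! = 1/12  (running 1/12)
⟨..|..⟩ = √(480/7)·(1/12) = +0.690066

+0.690066  (= +√(10/21))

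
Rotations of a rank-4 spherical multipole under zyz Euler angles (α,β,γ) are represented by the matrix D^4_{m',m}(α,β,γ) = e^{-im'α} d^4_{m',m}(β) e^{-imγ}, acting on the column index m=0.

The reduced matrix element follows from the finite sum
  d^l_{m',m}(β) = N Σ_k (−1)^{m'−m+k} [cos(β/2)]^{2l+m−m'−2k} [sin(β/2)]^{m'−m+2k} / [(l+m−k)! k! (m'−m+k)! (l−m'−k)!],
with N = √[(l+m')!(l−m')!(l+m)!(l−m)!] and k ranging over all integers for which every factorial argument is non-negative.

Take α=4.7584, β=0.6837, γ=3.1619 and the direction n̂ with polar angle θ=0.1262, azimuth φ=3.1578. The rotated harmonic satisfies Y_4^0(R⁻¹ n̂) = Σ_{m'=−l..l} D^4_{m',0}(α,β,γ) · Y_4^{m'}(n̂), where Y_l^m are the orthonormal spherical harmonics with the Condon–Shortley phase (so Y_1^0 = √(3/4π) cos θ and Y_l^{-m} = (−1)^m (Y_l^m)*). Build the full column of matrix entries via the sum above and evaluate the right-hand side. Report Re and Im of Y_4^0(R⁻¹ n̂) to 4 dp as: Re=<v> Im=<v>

Re=-0.2688 Im=0.0000

Need the full column D^4_{m',0} for m'=−4..4 at α=4.7584, β=0.6837, γ=3.1619.
cos(β/2)=0.942136, sin(β/2)=0.335231
d^4_{-4,0}: single k=4 term ⇒ +0.083249;  D = +0.081843+0.015235i
d^4_{-3,0}: k∈[3..4] ⇒ +0.330874 -0.041891 = +0.288983;  D = -0.039763+0.286235i
d^4_{-2,0}: k∈[2..4] ⇒ +0.745574 -0.251721 +0.011951 = +0.505804;  D = -0.503664-0.046479i
d^4_{-1,0}: k∈[1..4] ⇒ +0.987766 -0.750353 +0.095000 -0.002005 = +0.330409;  D = +0.015197-0.330060i
d^4_{0,0}: k∈[0..4] ⇒ +0.620739 -1.257446 +0.358205 -0.020156 +0.000159 = -0.298498;  D = -0.298498+0.000000i
d^4_{1,0}: k∈[0..3] ⇒ -0.987766 +0.750353 -0.095000 +0.002005 = -0.330409;  D = -0.015197-0.330060i
d^4_{2,0}: k∈[0..2] ⇒ +0.745574 -0.251721 +0.011951 = +0.505804;  D = -0.503664+0.046479i
d^4_{3,0}: k∈[0..1] ⇒ -0.330874 +0.041891 = -0.288983;  D = +0.039763+0.286235i
d^4_{4,0}: single k=0 term ⇒ +0.083249;  D = +0.081843-0.015235i
Y_4^{m'}(θ=0.1262,φ=3.1578) and Σ D·Y over m':
  (+0.0818+0.0152i)·(+0.0001-0.0000i)  (-0.0398+0.2862i)·(-0.0025+0.0001i)  (-0.5037-0.0465i)·(+0.0312-0.0010i)  (+0.0152-0.3301i)·(-0.2297+0.0037i)  (-0.2985+0.0000i)·(+0.7802+0.0000i)  (-0.0152-0.3301i)·(+0.2297+0.0037i)  (-0.5037+0.0465i)·(+0.0312+0.0010i)  (+0.0398+0.2862i)·(+0.0025+0.0001i)  (+0.0818-0.0152i)·(+0.0001+0.0000i)
Y_4^0(R⁻¹ n̂) = -0.268775-0.000000i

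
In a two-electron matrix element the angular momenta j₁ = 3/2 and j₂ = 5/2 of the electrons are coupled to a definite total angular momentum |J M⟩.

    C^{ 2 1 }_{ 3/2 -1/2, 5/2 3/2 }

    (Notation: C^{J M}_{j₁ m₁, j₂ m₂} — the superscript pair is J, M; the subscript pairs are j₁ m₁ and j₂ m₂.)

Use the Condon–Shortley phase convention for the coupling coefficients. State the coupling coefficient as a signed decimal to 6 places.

+√(1/42) = +0.154303

√[5·2!1!3!/7! · 1!2!4!1!3!1!] = √(24/7)
  +(−1)^1/∏(1,1,1,3,0,0)! = -1/6  (running -1/6)
  +(−1)^2/∏(2,0,0,2,1,1)! = 1/4  (running 1/12)
⟨..|..⟩ = √(24/7)·(1/12) = +0.154303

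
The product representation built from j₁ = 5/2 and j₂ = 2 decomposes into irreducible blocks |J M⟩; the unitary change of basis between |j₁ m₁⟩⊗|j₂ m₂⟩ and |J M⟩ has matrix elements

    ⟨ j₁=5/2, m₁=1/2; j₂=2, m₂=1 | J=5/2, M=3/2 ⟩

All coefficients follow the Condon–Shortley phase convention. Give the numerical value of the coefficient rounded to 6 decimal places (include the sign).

j₁+j₂−J=2  J+j₁−j₂=3  J−j₁+j₂=2  j₁+j₂+J+1=8
(j₁±m₁, j₂±m₂, J±M) = (3,2,3,1,4,1)
P² = 216/35
sum k=1..2:
  [1] −1/4 = -1/4
  [2] +1/12 = 1/12
S = -1/6
C² = P²·S² = 6/35 ; C = -0.414039

−√(6/35) ≈ -0.414039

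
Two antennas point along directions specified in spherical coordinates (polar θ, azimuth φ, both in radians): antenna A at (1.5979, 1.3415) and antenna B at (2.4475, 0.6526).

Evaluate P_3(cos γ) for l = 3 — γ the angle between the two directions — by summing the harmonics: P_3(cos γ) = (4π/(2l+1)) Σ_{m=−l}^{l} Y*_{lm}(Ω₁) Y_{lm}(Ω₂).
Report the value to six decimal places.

-0.431289

Summing Y*_{l m}(θ₁,φ₁)·Y_{l m}(θ₂,φ₂) over m ∈ [−3, 3]; prefactor 4π/(2·3+1) = 1.795196:
  [-3]  conj(Y_{3,-3})(Ω₁) = (-0.264607, -0.321987) ; Y_{3,-3}(Ω₂) = (-0.041219, -0.101136) ; Δ = (-0.021658, 0.040033)
  [-2]  conj(Y_{3,-2})(Ω₁) = (0.024816, -0.012252) ; Y_{3,-2}(Ω₂) = (-0.084373, 0.310170) ; Δ = (0.001706, 0.008731)
  [-1]  conj(Y_{3,-1})(Ω₁) = (-0.073160, -0.313451) ; Y_{3,-1}(Ω₂) = (0.320948, -0.245305) ; Δ = (-0.100372, -0.082655)
  [+0]  conj(Y_{3,0})(Ω₁) = (0.030302, -0.000000) ; Y_{3,0}(Ω₂) = (0.013196, 0.000000) ; Δ = (0.000400, 0.000000)
  [+1]  conj(Y_{3,1})(Ω₁) = (0.073160, -0.313451) ; Y_{3,1}(Ω₂) = (-0.320948, -0.245305) ; Δ = (-0.100372, 0.082655)
  [+2]  conj(Y_{3,2})(Ω₁) = (0.024816, 0.012252) ; Y_{3,2}(Ω₂) = (-0.084373, -0.310170) ; Δ = (0.001706, -0.008731)
  [+3]  conj(Y_{3,3})(Ω₁) = (0.264607, -0.321987) ; Y_{3,3}(Ω₂) = (0.041219, -0.101136) ; Δ = (-0.021658, -0.040033)
Total Σ_m = (-0.240246, 0.000000). Multiply by 1.795196: (-0.431289, 0.000000). P_3(cos γ) = -0.431289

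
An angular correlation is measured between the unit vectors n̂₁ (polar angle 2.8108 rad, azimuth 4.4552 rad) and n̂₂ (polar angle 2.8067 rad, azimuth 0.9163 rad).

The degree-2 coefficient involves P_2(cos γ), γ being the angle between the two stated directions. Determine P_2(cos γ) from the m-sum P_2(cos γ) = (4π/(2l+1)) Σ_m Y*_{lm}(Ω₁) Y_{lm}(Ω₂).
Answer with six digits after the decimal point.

Expand P_2 via completeness: Σ_{m} conj(Y_{2,m}) at Ω₁ times Y_{2,m} at Ω₂ —
  m=-2: Y*=-0.035475+0.020048i  Y=-0.010800-0.040304i  product +0.001191+0.001213i
  m=-1: Y*=+0.060364+0.229509i  Y=-0.145984+0.190251i  product -0.052477-0.022020i
  m=+0: Y*=+0.530971-0.000000i  Y=+0.528575+0.000000i  product +0.280658+0.000000i
  m=+1: Y*=-0.060364+0.229509i  Y=+0.145984+0.190251i  product -0.052477+0.022020i
  m=+2: Y*=-0.035475-0.020048i  Y=-0.010800+0.040304i  product +0.001191-0.001213i
Σ over m = +0.178087-0.000000i; ×(4π/5) → +0.447582-0.000000i. Real part: 0.447582

0.447582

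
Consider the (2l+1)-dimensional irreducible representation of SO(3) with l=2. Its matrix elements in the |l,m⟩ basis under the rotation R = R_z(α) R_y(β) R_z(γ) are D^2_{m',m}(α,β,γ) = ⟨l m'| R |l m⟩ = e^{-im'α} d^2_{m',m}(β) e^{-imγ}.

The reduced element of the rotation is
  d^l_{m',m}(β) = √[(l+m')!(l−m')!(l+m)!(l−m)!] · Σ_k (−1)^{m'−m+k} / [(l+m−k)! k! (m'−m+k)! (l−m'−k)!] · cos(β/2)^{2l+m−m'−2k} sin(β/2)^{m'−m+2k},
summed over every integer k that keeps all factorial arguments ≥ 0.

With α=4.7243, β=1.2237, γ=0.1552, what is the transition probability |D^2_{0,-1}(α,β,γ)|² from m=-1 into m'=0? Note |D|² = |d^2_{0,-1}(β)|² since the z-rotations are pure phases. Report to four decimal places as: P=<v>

P=0.1535

Split into d^2_{0,-1}(β=1.2237) × two z-phases.
Half-angle: c=0.818587, s=0.574383. N=√(2·2·1·6)=4.898979
Admissible k: 0..1 (factorial args all ≥0)
  k=0: (−1)^1·4.8990/(2)·0.8186^3·0.5744^1 = -0.771741
  k=1: (−1)^2·4.8990/(2)·0.8186^1·0.5744^3 = +0.379966
d^2_{0,-1}(1.2237) = -0.771741 +0.379966 = -0.391775
|D^2_{0,-1}|² = |d^2_{0,-1}(β)|² = (-0.391775)² = 0.153487 (the z-rotation phases have unit modulus)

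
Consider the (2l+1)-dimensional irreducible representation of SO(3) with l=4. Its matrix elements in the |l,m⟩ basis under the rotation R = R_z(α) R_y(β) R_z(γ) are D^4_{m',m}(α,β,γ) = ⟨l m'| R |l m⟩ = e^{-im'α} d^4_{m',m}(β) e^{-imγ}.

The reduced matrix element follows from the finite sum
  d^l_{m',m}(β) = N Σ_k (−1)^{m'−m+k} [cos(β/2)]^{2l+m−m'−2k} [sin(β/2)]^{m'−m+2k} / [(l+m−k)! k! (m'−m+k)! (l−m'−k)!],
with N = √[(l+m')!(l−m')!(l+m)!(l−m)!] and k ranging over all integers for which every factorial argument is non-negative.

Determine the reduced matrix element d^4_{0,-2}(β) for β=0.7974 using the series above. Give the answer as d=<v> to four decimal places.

d=0.4890

d^4_{0,-2}(β=0.7974) via the finite sum:
With c≡cos(β/2)=0.921566 and s≡sin(β/2)=0.388221, N=[24·24·2·720]^{1/2}=910.735966
The bounds max(0,m−m')=0 and min(l+m,l−m')=2 give 3 terms
  k=0: (−1)^2·910.7360/(96)·0.9216^6·0.3882^2 = +0.875868
  k=1: (−1)^3·910.7360/(36)·0.9216^4·0.3882^4 = -0.414487
  k=2: (−1)^4·910.7360/(96)·0.9216^2·0.3882^6 = +0.027583
d^4_{0,-2}(0.7974) = +0.875868 -0.414487 +0.027583 = +0.488964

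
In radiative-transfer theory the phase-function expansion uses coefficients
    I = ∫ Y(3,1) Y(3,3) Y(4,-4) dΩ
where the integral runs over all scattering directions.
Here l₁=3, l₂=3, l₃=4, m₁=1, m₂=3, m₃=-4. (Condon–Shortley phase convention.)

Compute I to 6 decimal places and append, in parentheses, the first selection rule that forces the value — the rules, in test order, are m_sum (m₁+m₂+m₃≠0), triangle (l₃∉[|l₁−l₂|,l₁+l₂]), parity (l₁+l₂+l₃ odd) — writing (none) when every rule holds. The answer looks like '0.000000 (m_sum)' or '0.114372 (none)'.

-0.166198 (none)

m-sum 0 ✓  L=10 even ✓  0≤4≤6 ✓
Π(2lᵢ+1) = 7×7×9 = 441
triangle coeff Δ(3,3,4) = 1/34650
Σ_t [0,2]: t=0:+1/72 t=1:−1/16 t=2:+1/72 = -5/144
(3j)²=2/77 [(3 3 4; 0 0 0)], sign=-1
Σ_t [2,2]: t=2:+1/1152 = 1/1152
(3j)²=1/33 [(3 3 4; 1 3 -4)], sign=+1
⇒ 4πI² = 42/121
I = (-1)√(42/121/(4π)) = -0.16619847
No selection rule forces the value: the integral is nonzero (none).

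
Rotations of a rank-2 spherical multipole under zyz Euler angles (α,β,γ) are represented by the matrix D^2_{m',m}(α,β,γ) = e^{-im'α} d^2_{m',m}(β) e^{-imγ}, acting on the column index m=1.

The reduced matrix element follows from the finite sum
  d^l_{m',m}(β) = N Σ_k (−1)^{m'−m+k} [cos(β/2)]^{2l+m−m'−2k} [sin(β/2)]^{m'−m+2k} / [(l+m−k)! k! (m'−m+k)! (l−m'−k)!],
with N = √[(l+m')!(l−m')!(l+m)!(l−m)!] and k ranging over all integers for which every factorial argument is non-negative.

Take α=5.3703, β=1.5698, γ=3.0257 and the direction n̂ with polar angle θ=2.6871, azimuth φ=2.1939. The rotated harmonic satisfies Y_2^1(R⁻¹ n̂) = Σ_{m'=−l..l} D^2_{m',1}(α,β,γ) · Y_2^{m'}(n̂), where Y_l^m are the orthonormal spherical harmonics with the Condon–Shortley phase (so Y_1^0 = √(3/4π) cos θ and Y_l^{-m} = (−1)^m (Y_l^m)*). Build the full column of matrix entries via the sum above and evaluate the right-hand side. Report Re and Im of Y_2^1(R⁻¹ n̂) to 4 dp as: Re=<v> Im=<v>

Need the full column D^2_{m',1} for m'=−2..2 at α=5.3703, β=1.5698, γ=3.0257.
cos(β/2)=0.707459, sin(β/2)=0.706754
d^2_{-2,1}: single k=3 term ⇒ +0.499502;  D = +0.069248+0.494678i
d^2_{-1,1}: k∈[2..3] ⇒ +0.749999 -0.249502 = +0.500497;  D = -0.349778+0.357984i
d^2_{0,1}: k∈[1..2] ⇒ +0.612982 -0.611762 = +0.001220;  D = -0.001212-0.000141i
d^2_{1,1}: k∈[0..1] ⇒ +0.250498 -0.749999 = -0.499501;  D = +0.257676+0.427907i
d^2_{2,1}: single k=0 term ⇒ -0.500498;  D = -0.181392+0.466471i
Y_2^{m'}(θ=2.6871,φ=2.1939) and Σ D·Y over m':
  (+0.0692+0.4947i)·(-0.0237+0.0706i)  (-0.3498+0.3580i)·(+0.1778+0.2475i)  (-0.0012-0.0001i)·(+0.4484+0.0000i)  (+0.2577+0.4279i)·(-0.1778+0.2475i)  (-0.1814+0.4665i)·(-0.0237-0.0706i)
Y_2^1(R⁻¹ n̂) = -0.302366-0.040424i

Re=-0.3024 Im=-0.0404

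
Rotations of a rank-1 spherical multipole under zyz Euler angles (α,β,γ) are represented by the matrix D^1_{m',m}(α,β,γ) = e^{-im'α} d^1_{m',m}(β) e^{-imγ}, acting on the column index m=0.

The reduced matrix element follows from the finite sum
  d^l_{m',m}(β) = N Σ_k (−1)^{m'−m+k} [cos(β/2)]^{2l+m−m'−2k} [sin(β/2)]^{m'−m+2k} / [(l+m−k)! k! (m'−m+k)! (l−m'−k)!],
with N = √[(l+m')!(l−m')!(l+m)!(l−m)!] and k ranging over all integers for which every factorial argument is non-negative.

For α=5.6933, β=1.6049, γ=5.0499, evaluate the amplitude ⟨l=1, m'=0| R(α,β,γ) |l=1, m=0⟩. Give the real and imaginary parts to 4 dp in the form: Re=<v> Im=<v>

Split into d^1_{0,0}(β=1.6049) × two z-phases.
With c≡cos(β/2)=0.694947 and s≡sin(β/2)=0.719061, N=[1·1·1·1]^{1/2}=1.000000
The bounds max(0,m−m')=0 and min(l+m,l−m')=1 give 2 terms
  k=0: (−1)^0·1.0000/(1)·0.6949^2·0.7191^0 = +0.482951
  k=1: (−1)^1·1.0000/(1)·0.6949^0·0.7191^2 = -0.517049
d^1_{0,0}(1.6049) = +0.482951 -0.517049 = -0.034097
D = (+1.000000+0.000000i)·(-0.034097)·(+1.000000+0.000000i) = -0.034097+0.000000i

Re=-0.0341 Im=0.0000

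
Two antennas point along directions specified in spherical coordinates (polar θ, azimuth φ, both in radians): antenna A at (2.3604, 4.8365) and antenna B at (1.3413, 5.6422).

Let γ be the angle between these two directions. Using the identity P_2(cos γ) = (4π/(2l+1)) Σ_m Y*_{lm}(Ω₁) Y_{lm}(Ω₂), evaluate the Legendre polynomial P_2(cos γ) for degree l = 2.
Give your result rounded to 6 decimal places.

Term-by-term m-sum for l=2 (normalisation 4π/5 = 2.513274):
  m=-2: Y*=-0.185643-0.047051i  Y=+0.104328+0.351113i  product -0.002847-0.070090i
  m=-1: Y*=-0.047816+0.383289i  Y=+0.137167+0.102337i  product -0.045784+0.047681i
  m=+0: Y*=+0.161675-0.000000i  Y=-0.266427+0.000000i  product -0.043075+0.000000i
  m=+1: Y*=+0.047816+0.383289i  Y=-0.137167+0.102337i  product -0.045784-0.047681i
  m=+2: Y*=-0.185643+0.047051i  Y=+0.104328-0.351113i  product -0.002847+0.070090i
Σ over m = -0.140337+0.000000i; ×(4π/5) → -0.352705+0.000000i. Real part: -0.352705

-0.352705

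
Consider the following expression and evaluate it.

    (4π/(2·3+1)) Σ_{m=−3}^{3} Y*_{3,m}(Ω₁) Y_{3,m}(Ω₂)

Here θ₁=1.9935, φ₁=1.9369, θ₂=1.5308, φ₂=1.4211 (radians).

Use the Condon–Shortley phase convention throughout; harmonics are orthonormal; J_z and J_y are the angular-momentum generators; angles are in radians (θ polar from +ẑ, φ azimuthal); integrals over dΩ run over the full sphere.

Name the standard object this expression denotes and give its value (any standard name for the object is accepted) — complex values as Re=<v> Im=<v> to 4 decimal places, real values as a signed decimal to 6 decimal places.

Legendre polynomial (addition theorem), +0.005112

This sum is the spherical-harmonic addition theorem: it equals the Legendre polynomial P_l(cos γ) of the angle γ between the two directions.
Term-by-term m-sum for l=3 (normalisation 4π/7 = 1.795196):
  [-3]  conj(Y_{3,-3})(Ω₁) = (0.281796, -0.144025) ; Y_{3,-3}(Ω₂) = (-0.180701, 0.374952) ; Δ = (0.003082, 0.131685)
  [-2]  conj(Y_{3,-2})(Ω₁) = (0.259323, 0.233106) ; Y_{3,-2}(Ω₂) = (-0.038985, -0.012033) ; Δ = (-0.007305, -0.012208)
  [-1]  conj(Y_{3,-1})(Ω₁) = (0.016730, -0.043638) ; Y_{3,-1}(Ω₂) = (-0.047775, 0.316758) ; Δ = (0.013023, 0.007384)
  [+0]  conj(Y_{3,0})(Ω₁) = (0.330449, -0.000000) ; Y_{3,0}(Ω₂) = (-0.044646, 0.000000) ; Δ = (-0.014753, 0.000000)
  [+1]  conj(Y_{3,1})(Ω₁) = (-0.016730, -0.043638) ; Y_{3,1}(Ω₂) = (0.047775, 0.316758) ; Δ = (0.013023, -0.007384)
  [+2]  conj(Y_{3,2})(Ω₁) = (0.259323, -0.233106) ; Y_{3,2}(Ω₂) = (-0.038985, 0.012033) ; Δ = (-0.007305, 0.012208)
  [+3]  conj(Y_{3,3})(Ω₁) = (-0.281796, -0.144025) ; Y_{3,3}(Ω₂) = (0.180701, 0.374952) ; Δ = (0.003082, -0.131685)
Total Σ_m = (0.002847, -0.000000). Multiply by 1.795196: (0.005112, -0.000000). P_3(cos γ) = 0.005112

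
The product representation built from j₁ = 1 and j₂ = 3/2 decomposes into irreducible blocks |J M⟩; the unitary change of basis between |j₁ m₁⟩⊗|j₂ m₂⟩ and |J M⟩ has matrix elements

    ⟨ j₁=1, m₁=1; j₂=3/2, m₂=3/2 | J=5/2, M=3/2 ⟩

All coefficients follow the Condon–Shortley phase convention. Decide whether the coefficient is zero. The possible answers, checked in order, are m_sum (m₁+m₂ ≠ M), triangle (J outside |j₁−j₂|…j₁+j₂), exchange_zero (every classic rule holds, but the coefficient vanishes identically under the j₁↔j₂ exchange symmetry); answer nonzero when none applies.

m-sum: m₁+m₂ = 1+3/2 = 5/2, M = 3/2  ✗ ⇒ coefficient is 0

m_sum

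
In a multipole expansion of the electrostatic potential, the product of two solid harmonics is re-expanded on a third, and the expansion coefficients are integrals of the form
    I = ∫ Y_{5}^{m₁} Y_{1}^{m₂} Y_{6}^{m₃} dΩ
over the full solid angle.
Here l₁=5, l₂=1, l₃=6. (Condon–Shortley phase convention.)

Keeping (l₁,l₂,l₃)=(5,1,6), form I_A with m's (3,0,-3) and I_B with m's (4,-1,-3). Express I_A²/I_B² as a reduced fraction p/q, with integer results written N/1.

l's match ⇒ only the (l;m) 3-j factors differ between A and B.
A: triangle coeff Δ(5,1,6) = 1/858; Σ_t [0,0]: t=0:+1/80640 = 1/80640; (3j)²=9/286 [(5 1 6; 3 0 -3)], sign=-1
B: triangle coeff Δ(5,1,6) = 1/858; Σ_t [0,0]: t=0:+1/725760 = 1/725760; (3j)²=1/286 [(5 1 6; 4 -1 -3)], sign=-1
I_A²/I_B² = (9/286)/(1/286) = 9/1

9/1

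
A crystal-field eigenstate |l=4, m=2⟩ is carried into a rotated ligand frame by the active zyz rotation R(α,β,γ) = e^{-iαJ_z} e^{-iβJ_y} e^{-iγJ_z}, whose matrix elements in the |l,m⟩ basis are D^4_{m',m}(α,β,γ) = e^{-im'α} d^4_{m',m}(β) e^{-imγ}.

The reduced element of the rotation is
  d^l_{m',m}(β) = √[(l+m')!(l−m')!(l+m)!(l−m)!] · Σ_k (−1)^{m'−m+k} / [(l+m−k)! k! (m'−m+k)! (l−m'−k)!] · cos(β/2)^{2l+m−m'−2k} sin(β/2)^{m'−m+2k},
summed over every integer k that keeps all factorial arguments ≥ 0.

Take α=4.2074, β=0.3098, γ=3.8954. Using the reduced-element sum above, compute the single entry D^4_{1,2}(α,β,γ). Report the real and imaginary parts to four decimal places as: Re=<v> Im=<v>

Re=0.4463 Im=0.2849

D^4_{1,2}(4.2074,0.3098,3.8954) = e^{-i·1·4.2074}·d^4_{1,2}(0.3098)·e^{-i·2·3.8954}. Compute d first:
c=cos(0.309800/2)=0.988027, s=sin(0.309800/2)=0.154281; N=√[120·6·720·2]=1018.233765
k∈{1,2,3} keeps every argument non-negative
  k=1: (−1)^0·1018.2338/(240)·0.9880^7·0.1543^1 = +0.601632
  k=2: (−1)^1·1018.2338/(48)·0.9880^5·0.1543^3 = -0.073348
  k=3: (−1)^2·1018.2338/(72)·0.9880^3·0.1543^5 = +0.001192
d^4_{1,2}(0.3098) = +0.601632 -0.073348 +0.001192 = +0.529476
D = (-0.483798+0.875180i)·(+0.529476)·(+0.063140-0.998005i) = +0.446289+0.284906i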